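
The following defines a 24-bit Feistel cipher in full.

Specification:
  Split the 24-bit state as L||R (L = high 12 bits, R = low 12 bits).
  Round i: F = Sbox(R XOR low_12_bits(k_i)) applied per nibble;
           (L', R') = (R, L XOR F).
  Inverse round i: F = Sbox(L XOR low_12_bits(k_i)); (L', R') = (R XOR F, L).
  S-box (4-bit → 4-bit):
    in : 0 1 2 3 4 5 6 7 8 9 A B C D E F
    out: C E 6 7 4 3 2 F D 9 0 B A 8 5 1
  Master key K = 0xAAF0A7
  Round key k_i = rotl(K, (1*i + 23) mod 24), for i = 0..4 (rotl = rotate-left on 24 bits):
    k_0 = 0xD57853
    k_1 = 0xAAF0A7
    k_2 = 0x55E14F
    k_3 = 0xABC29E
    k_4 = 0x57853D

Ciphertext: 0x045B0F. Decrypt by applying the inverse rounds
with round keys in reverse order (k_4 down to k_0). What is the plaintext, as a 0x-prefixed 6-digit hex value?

s_0 = ciphertext = 0x045B0F
s_1 = InvRound(s_0, k_4) = 0x8F2045
s_2 = InvRound(s_1, k_3) = 0x06F8F2
s_3 = InvRound(s_2, k_2) = 0x69E06F
s_4 = InvRound(s_3, k_1) = 0x21669E
s_5 = InvRound(s_4, k_0) = 0x6DD216

0x6DD216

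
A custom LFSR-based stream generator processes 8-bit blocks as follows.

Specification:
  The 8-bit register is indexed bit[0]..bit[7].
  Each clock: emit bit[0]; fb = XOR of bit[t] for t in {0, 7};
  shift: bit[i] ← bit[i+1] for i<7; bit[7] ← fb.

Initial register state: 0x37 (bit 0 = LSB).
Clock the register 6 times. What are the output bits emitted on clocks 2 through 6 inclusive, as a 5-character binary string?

reg_0 = 0x37
clock 1: out=1, reg = 0x9B
clock 2: out=1, reg = 0x4D
clock 3: out=1, reg = 0xA6
clock 4: out=0, reg = 0xD3
clock 5: out=1, reg = 0x69
clock 6: out=1, reg = 0xB4

11011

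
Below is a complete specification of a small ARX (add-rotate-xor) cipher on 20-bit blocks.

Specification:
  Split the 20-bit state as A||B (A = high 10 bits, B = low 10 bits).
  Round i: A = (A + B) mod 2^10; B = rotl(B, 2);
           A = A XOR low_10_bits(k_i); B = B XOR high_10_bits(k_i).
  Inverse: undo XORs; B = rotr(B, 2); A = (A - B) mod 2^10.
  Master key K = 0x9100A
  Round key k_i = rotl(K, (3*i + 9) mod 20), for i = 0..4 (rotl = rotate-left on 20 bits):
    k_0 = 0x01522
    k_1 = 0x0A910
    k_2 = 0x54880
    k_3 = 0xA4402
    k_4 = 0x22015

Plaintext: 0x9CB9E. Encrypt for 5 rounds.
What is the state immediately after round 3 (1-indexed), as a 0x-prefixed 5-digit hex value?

s_0 = plaintext = 0x9CB9E
s_1 = Round(s_0, k_0) = 0xCCA7E
s_2 = Round(s_1, k_1) = 0x281D0
s_3 = Round(s_2, k_2) = 0xBC213
s_4 = Round(s_3, k_3) = 0x406DF
s_5 = Round(s_4, k_4) = 0xFD7F6

0xBC213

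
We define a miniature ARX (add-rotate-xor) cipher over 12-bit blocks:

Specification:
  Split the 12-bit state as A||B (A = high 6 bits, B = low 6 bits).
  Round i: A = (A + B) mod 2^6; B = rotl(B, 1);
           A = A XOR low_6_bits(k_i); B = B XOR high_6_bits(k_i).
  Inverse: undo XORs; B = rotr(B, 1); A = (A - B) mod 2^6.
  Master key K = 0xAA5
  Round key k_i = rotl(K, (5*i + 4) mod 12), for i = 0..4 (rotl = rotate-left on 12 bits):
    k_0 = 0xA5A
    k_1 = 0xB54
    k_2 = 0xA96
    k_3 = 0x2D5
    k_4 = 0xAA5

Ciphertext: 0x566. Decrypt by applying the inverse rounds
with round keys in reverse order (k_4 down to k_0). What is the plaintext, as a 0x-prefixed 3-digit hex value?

0x90E

s_0 = ciphertext = 0x566
s_1 = InvRound(s_0, k_4) = 0xA86
s_2 = InvRound(s_1, k_3) = 0x666
s_3 = InvRound(s_2, k_2) = 0x246
s_4 = InvRound(s_3, k_1) = 0xA35
s_5 = InvRound(s_4, k_0) = 0x90E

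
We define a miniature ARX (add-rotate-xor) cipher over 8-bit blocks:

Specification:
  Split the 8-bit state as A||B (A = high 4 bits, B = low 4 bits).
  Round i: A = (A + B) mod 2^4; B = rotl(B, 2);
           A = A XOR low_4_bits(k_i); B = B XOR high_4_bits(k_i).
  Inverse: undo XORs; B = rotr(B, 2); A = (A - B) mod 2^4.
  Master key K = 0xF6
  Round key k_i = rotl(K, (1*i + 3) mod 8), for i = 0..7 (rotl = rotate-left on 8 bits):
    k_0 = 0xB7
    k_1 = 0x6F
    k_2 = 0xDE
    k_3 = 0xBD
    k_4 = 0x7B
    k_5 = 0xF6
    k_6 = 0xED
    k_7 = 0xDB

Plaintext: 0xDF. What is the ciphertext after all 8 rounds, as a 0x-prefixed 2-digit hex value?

0xAF

s_0 = plaintext = 0xDF
s_1 = Round(s_0, k_0) = 0xB4
s_2 = Round(s_1, k_1) = 0x07
s_3 = Round(s_2, k_2) = 0x90
s_4 = Round(s_3, k_3) = 0x4B
s_5 = Round(s_4, k_4) = 0x49
s_6 = Round(s_5, k_5) = 0xB9
s_7 = Round(s_6, k_6) = 0x98
s_8 = Round(s_7, k_7) = 0xAF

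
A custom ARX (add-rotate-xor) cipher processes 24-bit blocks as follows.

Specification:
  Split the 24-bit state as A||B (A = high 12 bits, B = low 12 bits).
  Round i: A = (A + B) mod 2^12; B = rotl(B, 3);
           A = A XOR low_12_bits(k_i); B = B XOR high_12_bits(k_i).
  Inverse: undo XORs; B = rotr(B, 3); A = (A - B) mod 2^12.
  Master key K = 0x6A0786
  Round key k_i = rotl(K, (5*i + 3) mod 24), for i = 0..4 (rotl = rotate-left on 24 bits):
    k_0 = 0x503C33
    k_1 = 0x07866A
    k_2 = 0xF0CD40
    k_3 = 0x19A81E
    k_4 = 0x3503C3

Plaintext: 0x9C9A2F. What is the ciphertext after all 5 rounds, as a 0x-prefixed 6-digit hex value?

s_0 = plaintext = 0x9C9A2F
s_1 = Round(s_0, k_0) = 0xFCB47E
s_2 = Round(s_1, k_1) = 0x22338A
s_3 = Round(s_2, k_2) = 0x8ED35D
s_4 = Round(s_3, k_3) = 0x454B73
s_5 = Round(s_4, k_4) = 0xC048CD

0xC048CD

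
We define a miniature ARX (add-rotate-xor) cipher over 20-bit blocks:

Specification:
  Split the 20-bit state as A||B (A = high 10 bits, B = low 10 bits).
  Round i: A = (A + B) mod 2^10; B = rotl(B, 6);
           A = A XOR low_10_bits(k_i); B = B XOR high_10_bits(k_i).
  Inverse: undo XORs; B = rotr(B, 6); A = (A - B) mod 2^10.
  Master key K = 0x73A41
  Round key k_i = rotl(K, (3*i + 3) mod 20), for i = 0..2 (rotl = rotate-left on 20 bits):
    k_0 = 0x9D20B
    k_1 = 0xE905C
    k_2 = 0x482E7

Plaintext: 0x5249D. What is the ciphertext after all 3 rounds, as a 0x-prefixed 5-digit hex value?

0x228EF

s_0 = plaintext = 0x5249D
s_1 = Round(s_0, k_0) = 0xFB53D
s_2 = Round(s_1, k_1) = 0x5D8F7
s_3 = Round(s_2, k_2) = 0x228EF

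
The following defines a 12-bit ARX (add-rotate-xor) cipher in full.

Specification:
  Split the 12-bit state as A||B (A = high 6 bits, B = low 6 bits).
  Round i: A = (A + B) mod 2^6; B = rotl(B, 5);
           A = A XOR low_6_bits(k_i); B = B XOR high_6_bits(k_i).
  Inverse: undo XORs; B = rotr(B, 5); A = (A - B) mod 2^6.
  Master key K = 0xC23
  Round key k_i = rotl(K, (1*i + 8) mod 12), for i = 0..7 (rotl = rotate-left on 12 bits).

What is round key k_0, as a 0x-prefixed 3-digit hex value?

0x3C2

K = 0xC23
k_0 = rotl(K, (1*0+8) mod 12) = rotl(K, 8) = 0x3C2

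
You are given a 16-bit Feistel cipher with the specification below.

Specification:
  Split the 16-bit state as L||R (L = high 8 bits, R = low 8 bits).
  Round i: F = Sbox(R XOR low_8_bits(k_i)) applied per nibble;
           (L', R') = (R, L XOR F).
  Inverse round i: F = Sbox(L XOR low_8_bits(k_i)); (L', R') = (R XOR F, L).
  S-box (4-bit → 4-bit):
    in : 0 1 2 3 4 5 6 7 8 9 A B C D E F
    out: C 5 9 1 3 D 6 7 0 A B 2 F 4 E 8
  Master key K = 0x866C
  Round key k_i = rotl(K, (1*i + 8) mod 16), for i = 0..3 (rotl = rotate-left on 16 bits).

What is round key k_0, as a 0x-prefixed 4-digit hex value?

0x6C86

K = 0x866C
k_0 = rotl(K, (1*0+8) mod 16) = rotl(K, 8) = 0x6C86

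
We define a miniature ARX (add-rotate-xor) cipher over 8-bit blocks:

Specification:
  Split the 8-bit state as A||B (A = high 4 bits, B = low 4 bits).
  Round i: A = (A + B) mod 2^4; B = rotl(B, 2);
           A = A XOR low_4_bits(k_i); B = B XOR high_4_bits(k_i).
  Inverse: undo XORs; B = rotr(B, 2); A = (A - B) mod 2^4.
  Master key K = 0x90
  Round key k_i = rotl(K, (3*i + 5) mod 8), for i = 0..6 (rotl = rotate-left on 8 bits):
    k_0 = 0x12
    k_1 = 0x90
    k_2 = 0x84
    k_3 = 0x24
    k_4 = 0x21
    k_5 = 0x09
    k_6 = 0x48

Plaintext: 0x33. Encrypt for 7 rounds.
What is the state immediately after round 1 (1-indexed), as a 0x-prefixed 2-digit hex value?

0x4D

s_0 = plaintext = 0x33
s_1 = Round(s_0, k_0) = 0x4D
s_2 = Round(s_1, k_1) = 0x1E
s_3 = Round(s_2, k_2) = 0xB3
s_4 = Round(s_3, k_3) = 0xAE
s_5 = Round(s_4, k_4) = 0x99
s_6 = Round(s_5, k_5) = 0xB6
s_7 = Round(s_6, k_6) = 0x9D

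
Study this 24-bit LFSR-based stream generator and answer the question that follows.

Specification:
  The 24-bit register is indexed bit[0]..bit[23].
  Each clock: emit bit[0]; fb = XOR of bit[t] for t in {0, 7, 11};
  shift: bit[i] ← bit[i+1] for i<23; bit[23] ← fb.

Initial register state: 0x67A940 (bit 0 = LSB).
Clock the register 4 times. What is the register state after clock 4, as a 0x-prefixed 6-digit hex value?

reg_0 = 0x67A940
clock 1: out=0, reg = 0xB3D4A0
clock 2: out=0, reg = 0xD9EA50
clock 3: out=0, reg = 0xECF528
clock 4: out=0, reg = 0x767A94

0x767A94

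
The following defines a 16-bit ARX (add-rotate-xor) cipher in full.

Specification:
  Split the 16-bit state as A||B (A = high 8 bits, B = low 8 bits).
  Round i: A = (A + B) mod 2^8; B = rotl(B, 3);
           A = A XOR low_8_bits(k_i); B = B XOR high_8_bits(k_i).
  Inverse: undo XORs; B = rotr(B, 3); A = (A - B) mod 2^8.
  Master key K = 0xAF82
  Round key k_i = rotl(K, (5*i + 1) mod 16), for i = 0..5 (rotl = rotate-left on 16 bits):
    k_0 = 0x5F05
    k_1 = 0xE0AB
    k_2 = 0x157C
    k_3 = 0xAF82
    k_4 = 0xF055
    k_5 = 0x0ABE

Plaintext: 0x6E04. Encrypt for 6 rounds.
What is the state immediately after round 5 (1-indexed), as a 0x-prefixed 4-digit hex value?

s_0 = plaintext = 0x6E04
s_1 = Round(s_0, k_0) = 0x777F
s_2 = Round(s_1, k_1) = 0x5D1B
s_3 = Round(s_2, k_2) = 0x04CD
s_4 = Round(s_3, k_3) = 0x53C1
s_5 = Round(s_4, k_4) = 0x41FE
s_6 = Round(s_5, k_5) = 0x81FD

0x41FE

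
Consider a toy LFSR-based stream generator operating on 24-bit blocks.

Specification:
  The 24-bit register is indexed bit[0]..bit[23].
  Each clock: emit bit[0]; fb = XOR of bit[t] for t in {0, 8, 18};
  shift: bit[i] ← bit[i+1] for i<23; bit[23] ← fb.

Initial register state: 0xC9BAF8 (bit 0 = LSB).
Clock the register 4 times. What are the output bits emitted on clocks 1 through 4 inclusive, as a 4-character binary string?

0001

reg_0 = 0xC9BAF8
clock 1: out=0, reg = 0x64DD7C
clock 2: out=0, reg = 0x326EBE
clock 3: out=0, reg = 0x19375F
clock 4: out=1, reg = 0x0C9BAF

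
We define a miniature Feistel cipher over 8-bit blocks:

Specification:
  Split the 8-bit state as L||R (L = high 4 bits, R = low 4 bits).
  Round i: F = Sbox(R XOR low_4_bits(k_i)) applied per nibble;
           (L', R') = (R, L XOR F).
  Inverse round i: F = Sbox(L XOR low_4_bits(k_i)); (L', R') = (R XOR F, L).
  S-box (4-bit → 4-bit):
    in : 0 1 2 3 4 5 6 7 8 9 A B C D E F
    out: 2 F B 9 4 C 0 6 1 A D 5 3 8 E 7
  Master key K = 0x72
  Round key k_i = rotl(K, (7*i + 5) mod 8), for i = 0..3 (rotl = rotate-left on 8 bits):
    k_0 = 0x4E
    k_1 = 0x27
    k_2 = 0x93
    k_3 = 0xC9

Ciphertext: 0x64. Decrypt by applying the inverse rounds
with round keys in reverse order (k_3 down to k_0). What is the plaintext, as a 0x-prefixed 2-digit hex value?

s_0 = ciphertext = 0x64
s_1 = InvRound(s_0, k_3) = 0x36
s_2 = InvRound(s_1, k_2) = 0x43
s_3 = InvRound(s_2, k_1) = 0xA4
s_4 = InvRound(s_3, k_0) = 0x0A

0x0A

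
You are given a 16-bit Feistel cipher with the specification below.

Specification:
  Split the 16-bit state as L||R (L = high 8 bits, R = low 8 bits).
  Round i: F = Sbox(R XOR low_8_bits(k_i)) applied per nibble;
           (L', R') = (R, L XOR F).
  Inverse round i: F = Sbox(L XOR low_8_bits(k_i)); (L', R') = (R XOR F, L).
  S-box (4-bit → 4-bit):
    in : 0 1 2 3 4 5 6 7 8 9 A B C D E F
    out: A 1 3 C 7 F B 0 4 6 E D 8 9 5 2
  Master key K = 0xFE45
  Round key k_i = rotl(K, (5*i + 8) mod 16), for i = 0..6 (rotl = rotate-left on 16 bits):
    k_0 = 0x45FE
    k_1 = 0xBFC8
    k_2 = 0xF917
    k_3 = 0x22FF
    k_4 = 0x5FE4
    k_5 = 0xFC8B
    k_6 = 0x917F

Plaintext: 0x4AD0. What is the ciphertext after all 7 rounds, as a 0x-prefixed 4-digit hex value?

0x8B0D

s_0 = plaintext = 0x4AD0
s_1 = Round(s_0, k_0) = 0xD07F
s_2 = Round(s_1, k_1) = 0x7F00
s_3 = Round(s_2, k_2) = 0x006F
s_4 = Round(s_3, k_3) = 0x6F6A
s_5 = Round(s_4, k_4) = 0x6A2A
s_6 = Round(s_5, k_5) = 0x2A8B
s_7 = Round(s_6, k_6) = 0x8B0D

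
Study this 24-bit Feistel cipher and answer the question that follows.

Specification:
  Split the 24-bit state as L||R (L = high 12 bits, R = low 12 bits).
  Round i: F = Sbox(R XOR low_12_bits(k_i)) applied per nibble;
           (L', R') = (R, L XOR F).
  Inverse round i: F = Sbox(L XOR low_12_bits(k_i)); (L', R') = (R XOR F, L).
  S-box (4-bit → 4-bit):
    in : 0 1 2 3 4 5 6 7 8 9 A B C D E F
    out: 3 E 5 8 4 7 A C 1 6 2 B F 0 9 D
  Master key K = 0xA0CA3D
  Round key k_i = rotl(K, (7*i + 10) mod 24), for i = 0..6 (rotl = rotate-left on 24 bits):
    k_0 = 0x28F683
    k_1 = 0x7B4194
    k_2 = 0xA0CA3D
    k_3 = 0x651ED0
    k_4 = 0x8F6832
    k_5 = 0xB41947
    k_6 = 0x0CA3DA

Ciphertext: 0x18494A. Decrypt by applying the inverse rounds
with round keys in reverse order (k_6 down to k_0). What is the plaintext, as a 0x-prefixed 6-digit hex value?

0xB49C93

s_0 = ciphertext = 0x18494A
s_1 = InvRound(s_0, k_6) = 0xC33184
s_2 = InvRound(s_1, k_5) = 0x640C33
s_3 = InvRound(s_2, k_4) = 0x5F6640
s_4 = InvRound(s_3, k_3) = 0xD1A5F6
s_5 = InvRound(s_4, k_2) = 0x9AAD1A
s_6 = InvRound(s_5, k_1) = 0xC939AA
s_7 = InvRound(s_6, k_0) = 0xB49C93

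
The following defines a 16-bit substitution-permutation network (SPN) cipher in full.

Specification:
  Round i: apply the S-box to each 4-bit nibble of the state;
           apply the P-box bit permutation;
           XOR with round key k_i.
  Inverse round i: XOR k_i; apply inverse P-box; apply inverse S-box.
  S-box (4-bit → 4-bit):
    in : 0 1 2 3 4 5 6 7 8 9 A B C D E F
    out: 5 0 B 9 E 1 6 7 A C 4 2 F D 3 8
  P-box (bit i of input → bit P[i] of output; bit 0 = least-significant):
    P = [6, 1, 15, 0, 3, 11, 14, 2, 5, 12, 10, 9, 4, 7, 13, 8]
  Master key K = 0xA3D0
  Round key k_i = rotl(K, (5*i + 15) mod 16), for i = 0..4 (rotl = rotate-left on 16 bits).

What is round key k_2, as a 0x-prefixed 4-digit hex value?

K = 0xA3D0
k_0 = rotl(K, (5*0+15) mod 16) = rotl(K, 15) = 0x51E8
k_1 = rotl(K, (5*1+15) mod 16) = rotl(K, 4) = 0x3D0A
k_2 = rotl(K, (5*2+15) mod 16) = rotl(K, 9) = 0xA147

0xA147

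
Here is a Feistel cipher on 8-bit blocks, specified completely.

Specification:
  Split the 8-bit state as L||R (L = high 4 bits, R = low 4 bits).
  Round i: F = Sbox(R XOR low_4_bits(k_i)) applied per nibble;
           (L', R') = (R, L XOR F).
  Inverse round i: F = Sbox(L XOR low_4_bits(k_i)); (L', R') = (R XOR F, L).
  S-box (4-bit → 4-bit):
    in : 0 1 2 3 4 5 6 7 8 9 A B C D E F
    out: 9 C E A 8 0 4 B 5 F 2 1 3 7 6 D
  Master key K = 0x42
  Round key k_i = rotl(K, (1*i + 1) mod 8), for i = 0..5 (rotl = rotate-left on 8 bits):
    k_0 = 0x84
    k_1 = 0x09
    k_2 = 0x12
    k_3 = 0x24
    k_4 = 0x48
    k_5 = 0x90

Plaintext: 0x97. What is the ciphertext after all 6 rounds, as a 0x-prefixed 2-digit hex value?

0xE0

s_0 = plaintext = 0x97
s_1 = Round(s_0, k_0) = 0x73
s_2 = Round(s_1, k_1) = 0x35
s_3 = Round(s_2, k_2) = 0x58
s_4 = Round(s_3, k_3) = 0x86
s_5 = Round(s_4, k_4) = 0x6E
s_6 = Round(s_5, k_5) = 0xE0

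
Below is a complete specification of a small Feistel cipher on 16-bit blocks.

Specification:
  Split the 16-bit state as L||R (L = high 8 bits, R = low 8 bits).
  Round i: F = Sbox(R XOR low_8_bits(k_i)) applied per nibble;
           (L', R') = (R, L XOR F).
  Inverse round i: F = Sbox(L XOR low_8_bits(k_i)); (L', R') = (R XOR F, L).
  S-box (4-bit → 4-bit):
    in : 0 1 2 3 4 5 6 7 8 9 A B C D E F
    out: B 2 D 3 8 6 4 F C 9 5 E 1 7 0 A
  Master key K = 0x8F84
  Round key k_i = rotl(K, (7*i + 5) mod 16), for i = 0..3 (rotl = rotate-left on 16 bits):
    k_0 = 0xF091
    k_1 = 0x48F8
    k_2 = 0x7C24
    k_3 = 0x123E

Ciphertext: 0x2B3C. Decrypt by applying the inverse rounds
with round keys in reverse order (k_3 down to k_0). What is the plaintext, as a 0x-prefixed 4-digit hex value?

0xD719

s_0 = ciphertext = 0x2B3C
s_1 = InvRound(s_0, k_3) = 0x1A2B
s_2 = InvRound(s_1, k_2) = 0x1B1A
s_3 = InvRound(s_2, k_1) = 0x191B
s_4 = InvRound(s_3, k_0) = 0xD719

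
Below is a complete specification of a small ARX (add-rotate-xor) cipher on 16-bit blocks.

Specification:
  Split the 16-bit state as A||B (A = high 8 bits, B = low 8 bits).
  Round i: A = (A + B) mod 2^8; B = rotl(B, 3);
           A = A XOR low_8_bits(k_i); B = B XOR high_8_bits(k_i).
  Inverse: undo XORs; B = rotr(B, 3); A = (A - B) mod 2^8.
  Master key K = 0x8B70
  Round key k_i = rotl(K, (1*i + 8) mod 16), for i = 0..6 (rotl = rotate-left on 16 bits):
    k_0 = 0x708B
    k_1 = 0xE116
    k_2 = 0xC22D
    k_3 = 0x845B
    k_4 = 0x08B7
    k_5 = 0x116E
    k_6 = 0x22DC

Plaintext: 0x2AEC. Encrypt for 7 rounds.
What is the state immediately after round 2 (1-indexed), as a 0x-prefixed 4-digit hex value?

s_0 = plaintext = 0x2AEC
s_1 = Round(s_0, k_0) = 0x9D17
s_2 = Round(s_1, k_1) = 0xA259
s_3 = Round(s_2, k_2) = 0xD608
s_4 = Round(s_3, k_3) = 0x85C4
s_5 = Round(s_4, k_4) = 0xFE2E
s_6 = Round(s_5, k_5) = 0x4260
s_7 = Round(s_6, k_6) = 0x7E21

0xA259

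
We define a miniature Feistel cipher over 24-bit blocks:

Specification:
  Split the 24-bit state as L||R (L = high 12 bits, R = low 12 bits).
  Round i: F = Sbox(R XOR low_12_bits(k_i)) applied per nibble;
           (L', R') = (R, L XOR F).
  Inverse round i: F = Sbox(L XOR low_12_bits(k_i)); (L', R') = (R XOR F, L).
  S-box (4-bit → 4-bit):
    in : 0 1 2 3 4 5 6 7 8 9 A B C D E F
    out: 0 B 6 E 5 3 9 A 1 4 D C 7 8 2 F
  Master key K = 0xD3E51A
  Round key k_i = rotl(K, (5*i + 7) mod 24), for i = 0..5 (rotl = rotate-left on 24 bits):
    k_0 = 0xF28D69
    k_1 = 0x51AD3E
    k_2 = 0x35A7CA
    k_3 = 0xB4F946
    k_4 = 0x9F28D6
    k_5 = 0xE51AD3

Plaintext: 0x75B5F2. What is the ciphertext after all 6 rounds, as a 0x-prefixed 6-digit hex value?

s_0 = plaintext = 0x75B5F2
s_1 = Round(s_0, k_0) = 0x5F2617
s_2 = Round(s_1, k_1) = 0x617996
s_3 = Round(s_2, k_2) = 0x996420
s_4 = Round(s_3, k_3) = 0x42010F
s_5 = Round(s_4, k_4) = 0x10F0A4
s_6 = Round(s_5, k_5) = 0x0A4CA5

0x0A4CA5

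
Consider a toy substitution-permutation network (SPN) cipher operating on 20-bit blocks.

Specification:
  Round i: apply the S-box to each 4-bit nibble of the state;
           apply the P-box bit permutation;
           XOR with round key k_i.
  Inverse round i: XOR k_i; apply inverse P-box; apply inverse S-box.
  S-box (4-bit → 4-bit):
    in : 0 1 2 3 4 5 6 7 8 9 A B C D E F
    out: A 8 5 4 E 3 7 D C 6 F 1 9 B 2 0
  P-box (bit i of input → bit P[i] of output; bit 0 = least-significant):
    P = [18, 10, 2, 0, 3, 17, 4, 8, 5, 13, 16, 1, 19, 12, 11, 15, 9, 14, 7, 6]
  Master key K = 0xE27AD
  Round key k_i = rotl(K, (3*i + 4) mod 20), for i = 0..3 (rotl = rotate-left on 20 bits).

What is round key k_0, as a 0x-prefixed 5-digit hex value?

K = 0xE27AD
k_0 = rotl(K, (3*0+4) mod 20) = rotl(K, 4) = 0x27ADE

0x27ADE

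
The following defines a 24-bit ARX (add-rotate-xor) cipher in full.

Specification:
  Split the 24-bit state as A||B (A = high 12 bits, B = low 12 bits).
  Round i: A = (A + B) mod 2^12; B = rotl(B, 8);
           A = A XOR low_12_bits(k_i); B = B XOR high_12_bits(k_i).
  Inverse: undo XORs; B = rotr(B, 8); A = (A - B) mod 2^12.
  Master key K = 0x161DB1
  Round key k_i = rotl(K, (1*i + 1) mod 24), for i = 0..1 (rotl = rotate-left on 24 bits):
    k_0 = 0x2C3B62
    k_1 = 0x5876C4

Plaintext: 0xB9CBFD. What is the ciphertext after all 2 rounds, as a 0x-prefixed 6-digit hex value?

0xAB3970

s_0 = plaintext = 0xB9CBFD
s_1 = Round(s_0, k_0) = 0xCFBF7C
s_2 = Round(s_1, k_1) = 0xAB3970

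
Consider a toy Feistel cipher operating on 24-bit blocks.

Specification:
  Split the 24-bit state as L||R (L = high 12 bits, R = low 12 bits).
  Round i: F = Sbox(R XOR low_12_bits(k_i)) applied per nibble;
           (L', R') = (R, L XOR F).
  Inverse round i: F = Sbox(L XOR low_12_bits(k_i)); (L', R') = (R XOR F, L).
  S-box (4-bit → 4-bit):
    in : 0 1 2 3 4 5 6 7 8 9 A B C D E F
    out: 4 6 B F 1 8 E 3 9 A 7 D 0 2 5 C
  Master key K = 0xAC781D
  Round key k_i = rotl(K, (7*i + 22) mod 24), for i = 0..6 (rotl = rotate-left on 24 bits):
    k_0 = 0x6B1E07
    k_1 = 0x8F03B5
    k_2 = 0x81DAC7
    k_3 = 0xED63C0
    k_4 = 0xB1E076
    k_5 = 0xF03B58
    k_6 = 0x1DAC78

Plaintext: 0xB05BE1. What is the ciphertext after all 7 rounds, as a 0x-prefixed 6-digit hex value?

0x39A9E0

s_0 = plaintext = 0xB05BE1
s_1 = Round(s_0, k_0) = 0xBE135B
s_2 = Round(s_1, k_1) = 0x35BFB4
s_3 = Round(s_2, k_2) = 0xFB4B64
s_4 = Round(s_3, k_3) = 0xB646C5
s_5 = Round(s_4, k_4) = 0x6C55BB
s_6 = Round(s_5, k_5) = 0x5BB39A
s_7 = Round(s_6, k_6) = 0x39A9E0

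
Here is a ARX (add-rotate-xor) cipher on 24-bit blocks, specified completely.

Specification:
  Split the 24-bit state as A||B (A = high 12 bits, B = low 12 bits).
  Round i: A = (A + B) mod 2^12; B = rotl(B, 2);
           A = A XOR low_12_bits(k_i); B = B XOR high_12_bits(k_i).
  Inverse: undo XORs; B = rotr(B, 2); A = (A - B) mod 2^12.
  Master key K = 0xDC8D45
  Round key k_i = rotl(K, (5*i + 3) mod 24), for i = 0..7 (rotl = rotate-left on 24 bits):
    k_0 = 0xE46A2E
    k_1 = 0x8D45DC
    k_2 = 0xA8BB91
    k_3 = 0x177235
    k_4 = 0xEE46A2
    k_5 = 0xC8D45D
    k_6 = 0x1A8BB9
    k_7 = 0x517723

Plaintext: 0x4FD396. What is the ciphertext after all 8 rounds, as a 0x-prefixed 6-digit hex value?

0x68E349

s_0 = plaintext = 0x4FD396
s_1 = Round(s_0, k_0) = 0x2BD01E
s_2 = Round(s_1, k_1) = 0x7078AC
s_3 = Round(s_2, k_2) = 0x422839
s_4 = Round(s_3, k_3) = 0xE6E191
s_5 = Round(s_4, k_4) = 0x95D8A0
s_6 = Round(s_5, k_5) = 0x5A0E0F
s_7 = Round(s_6, k_6) = 0x816997
s_8 = Round(s_7, k_7) = 0x68E349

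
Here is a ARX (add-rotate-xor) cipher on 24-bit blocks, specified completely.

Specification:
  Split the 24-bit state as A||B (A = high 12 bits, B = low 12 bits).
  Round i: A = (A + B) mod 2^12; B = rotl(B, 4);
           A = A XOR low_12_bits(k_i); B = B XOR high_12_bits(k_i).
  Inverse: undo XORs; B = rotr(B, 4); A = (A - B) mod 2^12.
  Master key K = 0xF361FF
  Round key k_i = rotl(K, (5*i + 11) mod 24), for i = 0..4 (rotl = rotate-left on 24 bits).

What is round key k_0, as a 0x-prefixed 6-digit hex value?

0x0FFF9B

K = 0xF361FF
k_0 = rotl(K, (5*0+11) mod 24) = rotl(K, 11) = 0x0FFF9B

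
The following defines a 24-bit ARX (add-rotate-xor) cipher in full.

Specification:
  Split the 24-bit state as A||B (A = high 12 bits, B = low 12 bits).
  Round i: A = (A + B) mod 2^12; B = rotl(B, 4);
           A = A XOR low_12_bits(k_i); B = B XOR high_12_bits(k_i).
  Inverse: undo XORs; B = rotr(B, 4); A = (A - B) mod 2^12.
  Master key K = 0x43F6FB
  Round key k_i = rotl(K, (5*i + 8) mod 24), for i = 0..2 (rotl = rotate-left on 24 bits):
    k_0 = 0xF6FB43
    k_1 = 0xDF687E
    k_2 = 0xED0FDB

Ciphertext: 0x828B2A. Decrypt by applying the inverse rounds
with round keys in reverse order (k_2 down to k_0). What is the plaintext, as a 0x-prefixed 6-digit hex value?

s_0 = ciphertext = 0x828B2A
s_1 = InvRound(s_0, k_2) = 0xD94A5F
s_2 = InvRound(s_1, k_1) = 0xC7097A
s_3 = InvRound(s_2, k_0) = 0x1D2561

0x1D2561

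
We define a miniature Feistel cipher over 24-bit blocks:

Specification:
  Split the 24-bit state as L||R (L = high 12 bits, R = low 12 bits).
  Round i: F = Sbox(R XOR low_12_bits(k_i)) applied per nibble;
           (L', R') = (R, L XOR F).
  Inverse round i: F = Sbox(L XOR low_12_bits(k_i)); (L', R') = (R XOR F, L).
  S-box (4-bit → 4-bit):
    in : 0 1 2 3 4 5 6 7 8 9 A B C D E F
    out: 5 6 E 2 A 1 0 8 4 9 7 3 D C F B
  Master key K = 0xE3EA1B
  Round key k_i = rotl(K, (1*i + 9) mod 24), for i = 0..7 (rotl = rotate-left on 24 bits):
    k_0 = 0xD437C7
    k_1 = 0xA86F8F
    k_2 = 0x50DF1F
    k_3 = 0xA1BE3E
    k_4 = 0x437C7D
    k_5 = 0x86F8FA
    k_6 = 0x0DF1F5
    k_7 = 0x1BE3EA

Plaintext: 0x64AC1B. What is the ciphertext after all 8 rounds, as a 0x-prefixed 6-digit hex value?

0xE587DE

s_0 = plaintext = 0x64AC1B
s_1 = Round(s_0, k_0) = 0xC1B587
s_2 = Round(s_1, k_1) = 0x587B4F
s_3 = Round(s_2, k_2) = 0xB4FF92
s_4 = Round(s_3, k_3) = 0xF92D32
s_5 = Round(s_4, k_4) = 0xD32939
s_6 = Round(s_5, k_5) = 0x939BE0
s_7 = Round(s_6, k_6) = 0xBE0E58
s_8 = Round(s_7, k_7) = 0xE587DE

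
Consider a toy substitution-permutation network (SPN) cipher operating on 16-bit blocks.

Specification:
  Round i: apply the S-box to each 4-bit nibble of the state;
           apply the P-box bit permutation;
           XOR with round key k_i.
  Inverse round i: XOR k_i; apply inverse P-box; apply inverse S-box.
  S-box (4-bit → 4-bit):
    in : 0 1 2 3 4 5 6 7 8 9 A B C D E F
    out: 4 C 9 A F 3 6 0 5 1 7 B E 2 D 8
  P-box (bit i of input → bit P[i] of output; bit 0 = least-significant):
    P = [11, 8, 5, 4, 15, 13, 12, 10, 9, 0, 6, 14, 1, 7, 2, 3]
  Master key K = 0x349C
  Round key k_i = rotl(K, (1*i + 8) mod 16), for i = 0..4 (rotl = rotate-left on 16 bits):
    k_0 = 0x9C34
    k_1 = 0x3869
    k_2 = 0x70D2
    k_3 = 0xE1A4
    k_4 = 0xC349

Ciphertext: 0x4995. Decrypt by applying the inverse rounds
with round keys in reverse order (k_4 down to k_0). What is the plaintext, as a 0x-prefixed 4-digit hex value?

s_0 = ciphertext = 0x4995
s_1 = InvRound(s_0, k_4) = 0xC892
s_2 = InvRound(s_1, k_3) = 0x87D4
s_3 = InvRound(s_2, k_2) = 0x824D
s_4 = InvRound(s_3, k_1) = 0x09A8
s_5 = InvRound(s_4, k_0) = 0xC7E3

0xC7E3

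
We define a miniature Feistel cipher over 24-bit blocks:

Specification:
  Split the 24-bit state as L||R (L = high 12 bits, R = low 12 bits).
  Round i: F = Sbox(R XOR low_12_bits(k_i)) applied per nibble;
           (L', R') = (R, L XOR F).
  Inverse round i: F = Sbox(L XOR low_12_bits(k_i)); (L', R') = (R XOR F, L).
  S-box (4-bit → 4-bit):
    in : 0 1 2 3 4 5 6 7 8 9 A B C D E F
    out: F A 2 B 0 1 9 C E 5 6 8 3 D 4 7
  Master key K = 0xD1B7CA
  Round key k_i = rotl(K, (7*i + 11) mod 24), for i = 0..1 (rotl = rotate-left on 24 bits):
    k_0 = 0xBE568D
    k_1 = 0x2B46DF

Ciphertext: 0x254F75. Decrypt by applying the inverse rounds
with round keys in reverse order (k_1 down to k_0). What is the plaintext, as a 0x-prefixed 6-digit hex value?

0x7FBF9D

s_0 = ciphertext = 0x254F75
s_1 = InvRound(s_0, k_1) = 0xF9D254
s_2 = InvRound(s_1, k_0) = 0x7FBF9D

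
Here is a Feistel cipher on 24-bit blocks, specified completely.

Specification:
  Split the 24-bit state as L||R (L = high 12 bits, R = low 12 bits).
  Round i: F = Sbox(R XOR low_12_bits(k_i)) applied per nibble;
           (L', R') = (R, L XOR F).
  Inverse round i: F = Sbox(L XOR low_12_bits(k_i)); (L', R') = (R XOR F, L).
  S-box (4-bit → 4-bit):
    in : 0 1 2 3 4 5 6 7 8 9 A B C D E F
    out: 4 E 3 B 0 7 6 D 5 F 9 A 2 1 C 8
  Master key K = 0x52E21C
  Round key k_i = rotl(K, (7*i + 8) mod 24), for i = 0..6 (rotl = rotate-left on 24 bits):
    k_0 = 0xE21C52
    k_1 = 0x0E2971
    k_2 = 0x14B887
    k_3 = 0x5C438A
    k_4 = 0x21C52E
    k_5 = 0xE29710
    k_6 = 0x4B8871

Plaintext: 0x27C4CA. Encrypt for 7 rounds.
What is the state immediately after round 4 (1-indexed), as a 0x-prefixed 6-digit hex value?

0x3ACC79

s_0 = plaintext = 0x27C4CA
s_1 = Round(s_0, k_0) = 0x4CA789
s_2 = Round(s_1, k_1) = 0x78984F
s_3 = Round(s_2, k_2) = 0x84F3AC
s_4 = Round(s_3, k_3) = 0x3ACC79
s_5 = Round(s_4, k_4) = 0xC79CD1
s_6 = Round(s_5, k_5) = 0xCD1657
s_7 = Round(s_6, k_6) = 0x6570E7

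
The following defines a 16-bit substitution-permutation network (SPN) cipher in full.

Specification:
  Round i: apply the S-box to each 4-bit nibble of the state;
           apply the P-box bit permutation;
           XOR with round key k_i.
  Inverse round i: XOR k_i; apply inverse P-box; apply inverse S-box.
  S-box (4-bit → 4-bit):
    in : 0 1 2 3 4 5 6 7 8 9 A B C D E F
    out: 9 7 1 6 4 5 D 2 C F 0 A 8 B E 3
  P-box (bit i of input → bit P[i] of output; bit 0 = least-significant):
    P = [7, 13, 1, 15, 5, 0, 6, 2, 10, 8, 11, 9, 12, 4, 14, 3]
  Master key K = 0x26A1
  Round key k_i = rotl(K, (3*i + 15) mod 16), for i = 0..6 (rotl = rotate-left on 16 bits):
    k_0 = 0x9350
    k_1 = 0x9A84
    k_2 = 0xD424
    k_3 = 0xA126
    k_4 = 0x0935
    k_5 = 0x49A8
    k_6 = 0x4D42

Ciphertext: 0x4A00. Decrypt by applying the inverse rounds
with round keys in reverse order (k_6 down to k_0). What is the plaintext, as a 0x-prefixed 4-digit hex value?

s_0 = ciphertext = 0x4A00
s_1 = InvRound(s_0, k_6) = 0xAD44
s_2 = InvRound(s_1, k_5) = 0x826D
s_3 = InvRound(s_2, k_4) = 0xBE4C
s_4 = InvRound(s_3, k_3) = 0x0954
s_5 = InvRound(s_4, k_2) = 0x115C
s_6 = InvRound(s_5, k_1) = 0xBE40
s_7 = InvRound(s_6, k_0) = 0x71A7

0x71A7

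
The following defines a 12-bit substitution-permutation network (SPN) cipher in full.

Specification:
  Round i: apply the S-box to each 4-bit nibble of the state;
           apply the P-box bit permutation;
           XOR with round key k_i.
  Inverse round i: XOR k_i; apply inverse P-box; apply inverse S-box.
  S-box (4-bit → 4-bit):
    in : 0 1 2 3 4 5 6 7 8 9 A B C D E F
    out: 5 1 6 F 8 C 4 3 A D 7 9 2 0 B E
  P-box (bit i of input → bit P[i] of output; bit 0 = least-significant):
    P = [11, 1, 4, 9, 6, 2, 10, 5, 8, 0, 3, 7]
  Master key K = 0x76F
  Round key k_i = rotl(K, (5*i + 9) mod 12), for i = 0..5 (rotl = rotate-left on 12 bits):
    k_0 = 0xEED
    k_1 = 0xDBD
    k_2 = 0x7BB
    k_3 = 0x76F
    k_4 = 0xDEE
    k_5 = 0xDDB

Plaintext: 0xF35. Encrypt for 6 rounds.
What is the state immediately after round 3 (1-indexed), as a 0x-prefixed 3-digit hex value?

s_0 = plaintext = 0xF35
s_1 = Round(s_0, k_0) = 0x810
s_2 = Round(s_1, k_1) = 0x56C
s_3 = Round(s_2, k_2) = 0x331
s_4 = Round(s_3, k_3) = 0xA82
s_5 = Round(s_4, k_4) = 0xCD1
s_6 = Round(s_5, k_5) = 0x5DA

0x331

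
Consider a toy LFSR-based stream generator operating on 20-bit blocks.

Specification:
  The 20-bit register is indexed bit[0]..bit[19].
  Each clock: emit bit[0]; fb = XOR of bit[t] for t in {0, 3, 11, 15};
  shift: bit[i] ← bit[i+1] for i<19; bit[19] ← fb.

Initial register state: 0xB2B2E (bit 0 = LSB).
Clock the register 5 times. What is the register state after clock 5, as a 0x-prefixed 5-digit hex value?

0xC5959

reg_0 = 0xB2B2E
clock 1: out=0, reg = 0x59597
clock 2: out=1, reg = 0x2CACB
clock 3: out=1, reg = 0x16565
clock 4: out=1, reg = 0x8B2B2
clock 5: out=0, reg = 0xC5959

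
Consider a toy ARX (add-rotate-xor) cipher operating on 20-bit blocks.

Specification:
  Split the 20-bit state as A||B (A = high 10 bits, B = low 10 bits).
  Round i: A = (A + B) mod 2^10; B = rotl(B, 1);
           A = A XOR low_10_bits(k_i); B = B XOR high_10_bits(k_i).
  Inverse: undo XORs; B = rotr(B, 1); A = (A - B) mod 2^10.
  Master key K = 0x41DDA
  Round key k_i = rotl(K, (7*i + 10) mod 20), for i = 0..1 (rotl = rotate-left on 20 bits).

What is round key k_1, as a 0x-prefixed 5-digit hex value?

K = 0x41DDA
k_0 = rotl(K, (7*0+10) mod 20) = rotl(K, 10) = 0x76907
k_1 = rotl(K, (7*1+10) mod 20) = rotl(K, 17) = 0x483BB

0x483BB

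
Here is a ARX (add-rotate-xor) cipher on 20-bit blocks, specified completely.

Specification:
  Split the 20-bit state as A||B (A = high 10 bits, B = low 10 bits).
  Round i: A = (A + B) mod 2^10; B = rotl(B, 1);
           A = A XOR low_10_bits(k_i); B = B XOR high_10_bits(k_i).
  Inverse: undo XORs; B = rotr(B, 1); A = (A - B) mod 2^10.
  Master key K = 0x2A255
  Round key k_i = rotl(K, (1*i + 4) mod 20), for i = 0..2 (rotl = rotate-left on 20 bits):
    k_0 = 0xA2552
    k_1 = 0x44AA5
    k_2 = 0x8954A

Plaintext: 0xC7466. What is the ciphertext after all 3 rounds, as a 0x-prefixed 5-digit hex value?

s_0 = plaintext = 0xC7466
s_1 = Round(s_0, k_0) = 0xB4645
s_2 = Round(s_1, k_1) = 0xECD99
s_3 = Round(s_2, k_2) = 0x01917

0x01917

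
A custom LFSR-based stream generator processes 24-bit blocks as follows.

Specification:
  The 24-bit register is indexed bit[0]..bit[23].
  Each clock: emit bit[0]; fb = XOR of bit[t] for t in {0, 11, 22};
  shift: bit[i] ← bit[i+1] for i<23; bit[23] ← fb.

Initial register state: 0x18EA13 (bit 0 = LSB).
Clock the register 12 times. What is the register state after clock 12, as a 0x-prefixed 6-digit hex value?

0x85618E

reg_0 = 0x18EA13
clock 1: out=1, reg = 0x0C7509
clock 2: out=1, reg = 0x863A84
clock 3: out=0, reg = 0xC31D42
clock 4: out=0, reg = 0x618EA1
clock 5: out=1, reg = 0xB0C750
clock 6: out=0, reg = 0x5863A8
clock 7: out=0, reg = 0xAC31D4
clock 8: out=0, reg = 0x5618EA
clock 9: out=0, reg = 0x2B0C75
clock 10: out=1, reg = 0x15863A
clock 11: out=0, reg = 0x0AC31D
clock 12: out=1, reg = 0x85618E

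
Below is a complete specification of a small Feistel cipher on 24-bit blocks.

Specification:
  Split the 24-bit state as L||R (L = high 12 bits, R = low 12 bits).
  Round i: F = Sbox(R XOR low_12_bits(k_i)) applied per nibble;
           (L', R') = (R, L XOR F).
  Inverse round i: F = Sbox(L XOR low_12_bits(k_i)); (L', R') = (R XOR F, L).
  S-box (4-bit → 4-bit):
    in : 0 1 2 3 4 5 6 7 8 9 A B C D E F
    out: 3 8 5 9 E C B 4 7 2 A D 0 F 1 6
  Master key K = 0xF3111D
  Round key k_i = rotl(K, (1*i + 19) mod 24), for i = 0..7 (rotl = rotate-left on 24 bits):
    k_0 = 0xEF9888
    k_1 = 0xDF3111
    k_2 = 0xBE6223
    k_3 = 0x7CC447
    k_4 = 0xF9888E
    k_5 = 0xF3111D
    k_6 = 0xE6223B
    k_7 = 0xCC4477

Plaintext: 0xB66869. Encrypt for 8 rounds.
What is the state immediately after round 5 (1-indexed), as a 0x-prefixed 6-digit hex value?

0x71D937

s_0 = plaintext = 0xB66869
s_1 = Round(s_0, k_0) = 0x86987E
s_2 = Round(s_1, k_1) = 0x87EADF
s_3 = Round(s_2, k_2) = 0xADFF1E
s_4 = Round(s_3, k_3) = 0xF1E71D
s_5 = Round(s_4, k_4) = 0x71D937
s_6 = Round(s_5, k_5) = 0x937047
s_7 = Round(s_6, k_6) = 0x047C77
s_8 = Round(s_7, k_7) = 0xC77774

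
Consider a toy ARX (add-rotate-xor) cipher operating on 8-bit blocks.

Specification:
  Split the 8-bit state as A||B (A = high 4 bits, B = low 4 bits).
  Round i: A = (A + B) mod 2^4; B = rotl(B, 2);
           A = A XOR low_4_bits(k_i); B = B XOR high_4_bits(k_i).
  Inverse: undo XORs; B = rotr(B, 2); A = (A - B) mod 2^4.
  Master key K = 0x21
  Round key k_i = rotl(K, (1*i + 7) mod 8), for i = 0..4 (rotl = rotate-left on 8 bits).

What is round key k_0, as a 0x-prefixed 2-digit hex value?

0x90

K = 0x21
k_0 = rotl(K, (1*0+7) mod 8) = rotl(K, 7) = 0x90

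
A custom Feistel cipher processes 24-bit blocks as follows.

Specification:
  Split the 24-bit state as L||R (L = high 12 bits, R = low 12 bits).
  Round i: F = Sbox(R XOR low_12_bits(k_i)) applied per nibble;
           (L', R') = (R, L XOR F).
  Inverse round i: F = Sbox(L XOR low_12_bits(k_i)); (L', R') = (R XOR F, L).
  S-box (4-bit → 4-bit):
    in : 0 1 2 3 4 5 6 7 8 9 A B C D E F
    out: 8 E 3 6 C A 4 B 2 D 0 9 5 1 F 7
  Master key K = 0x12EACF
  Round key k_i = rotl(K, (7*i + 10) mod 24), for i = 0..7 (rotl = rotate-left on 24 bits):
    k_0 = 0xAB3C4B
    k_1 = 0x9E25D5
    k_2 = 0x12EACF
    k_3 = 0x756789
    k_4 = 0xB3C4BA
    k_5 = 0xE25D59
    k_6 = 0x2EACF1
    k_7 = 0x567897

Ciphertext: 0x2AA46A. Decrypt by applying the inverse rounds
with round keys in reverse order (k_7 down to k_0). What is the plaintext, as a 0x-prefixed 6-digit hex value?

0x917A2A

s_0 = ciphertext = 0x2AA46A
s_1 = InvRound(s_0, k_7) = 0x40B2AA
s_2 = InvRound(s_1, k_6) = 0x0DA40B
s_3 = InvRound(s_2, k_5) = 0x52D0DA
s_4 = InvRound(s_3, k_4) = 0xE0152D
s_5 = InvRound(s_4, k_3) = 0x80FE01
s_6 = InvRound(s_5, k_2) = 0xD5980F
s_7 = InvRound(s_6, k_1) = 0xA2AD59
s_8 = InvRound(s_7, k_0) = 0x917A2A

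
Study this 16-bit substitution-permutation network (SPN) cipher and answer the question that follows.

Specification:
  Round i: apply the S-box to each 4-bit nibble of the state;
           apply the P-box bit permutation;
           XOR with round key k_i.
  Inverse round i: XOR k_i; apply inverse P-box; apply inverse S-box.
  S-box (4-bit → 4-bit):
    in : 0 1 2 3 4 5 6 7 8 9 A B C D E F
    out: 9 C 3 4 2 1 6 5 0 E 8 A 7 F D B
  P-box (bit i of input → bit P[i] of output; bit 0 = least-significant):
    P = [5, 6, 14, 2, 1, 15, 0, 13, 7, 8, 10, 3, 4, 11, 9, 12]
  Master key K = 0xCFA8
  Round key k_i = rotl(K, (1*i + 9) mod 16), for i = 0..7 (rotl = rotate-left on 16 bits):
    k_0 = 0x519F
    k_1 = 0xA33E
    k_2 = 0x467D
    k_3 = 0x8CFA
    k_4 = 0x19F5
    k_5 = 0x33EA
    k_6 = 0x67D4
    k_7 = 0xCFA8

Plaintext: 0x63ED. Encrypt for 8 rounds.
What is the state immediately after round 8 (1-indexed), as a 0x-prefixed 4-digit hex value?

s_0 = plaintext = 0x63ED
s_1 = Round(s_0, k_0) = 0x3FF8
s_2 = Round(s_1, k_1) = 0x00B4
s_3 = Round(s_2, k_2) = 0xF6A5
s_4 = Round(s_3, k_3) = 0xB1CA
s_5 = Round(s_4, k_4) = 0x85FA
s_6 = Round(s_5, k_5) = 0x936C
s_7 = Round(s_6, k_6) = 0xB9B5
s_8 = Round(s_7, k_7) = 0x7280

0x7280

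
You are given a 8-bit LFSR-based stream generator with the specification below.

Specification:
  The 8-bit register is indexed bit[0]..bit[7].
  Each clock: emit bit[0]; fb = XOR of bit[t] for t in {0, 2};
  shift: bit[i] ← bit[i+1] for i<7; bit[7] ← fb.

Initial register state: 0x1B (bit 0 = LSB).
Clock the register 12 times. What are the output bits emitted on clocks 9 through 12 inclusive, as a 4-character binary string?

1011

reg_0 = 0x1B
clock 1: out=1, reg = 0x8D
clock 2: out=1, reg = 0x46
clock 3: out=0, reg = 0xA3
clock 4: out=1, reg = 0xD1
clock 5: out=1, reg = 0xE8
clock 6: out=0, reg = 0x74
clock 7: out=0, reg = 0xBA
clock 8: out=0, reg = 0x5D
clock 9: out=1, reg = 0x2E
clock 10: out=0, reg = 0x97
clock 11: out=1, reg = 0x4B
clock 12: out=1, reg = 0xA5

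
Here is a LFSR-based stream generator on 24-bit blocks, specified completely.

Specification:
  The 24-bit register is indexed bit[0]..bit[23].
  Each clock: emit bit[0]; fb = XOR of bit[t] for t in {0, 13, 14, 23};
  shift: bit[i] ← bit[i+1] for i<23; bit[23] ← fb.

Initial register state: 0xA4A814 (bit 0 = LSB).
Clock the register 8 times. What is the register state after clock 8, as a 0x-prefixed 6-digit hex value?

reg_0 = 0xA4A814
clock 1: out=0, reg = 0x52540A
clock 2: out=0, reg = 0xA92A05
clock 3: out=1, reg = 0xD49502
clock 4: out=0, reg = 0xEA4A81
clock 5: out=1, reg = 0xF52540
clock 6: out=0, reg = 0x7A92A0
clock 7: out=0, reg = 0x3D4950
clock 8: out=0, reg = 0x9EA4A8

0x9EA4A8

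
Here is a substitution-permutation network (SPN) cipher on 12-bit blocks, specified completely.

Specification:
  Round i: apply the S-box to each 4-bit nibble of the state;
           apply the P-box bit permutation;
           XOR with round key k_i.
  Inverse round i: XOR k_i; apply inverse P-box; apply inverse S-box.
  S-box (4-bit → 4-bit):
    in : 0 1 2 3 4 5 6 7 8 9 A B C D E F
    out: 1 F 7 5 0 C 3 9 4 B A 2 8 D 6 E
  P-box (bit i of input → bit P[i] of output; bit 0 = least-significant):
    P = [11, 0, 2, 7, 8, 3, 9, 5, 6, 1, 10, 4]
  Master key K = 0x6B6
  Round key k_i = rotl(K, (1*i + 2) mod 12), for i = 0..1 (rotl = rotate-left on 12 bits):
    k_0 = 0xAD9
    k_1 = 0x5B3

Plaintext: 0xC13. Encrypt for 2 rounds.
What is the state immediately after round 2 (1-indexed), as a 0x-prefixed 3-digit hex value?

0x36D

s_0 = plaintext = 0xC13
s_1 = Round(s_0, k_0) = 0x1E5
s_2 = Round(s_1, k_1) = 0x36D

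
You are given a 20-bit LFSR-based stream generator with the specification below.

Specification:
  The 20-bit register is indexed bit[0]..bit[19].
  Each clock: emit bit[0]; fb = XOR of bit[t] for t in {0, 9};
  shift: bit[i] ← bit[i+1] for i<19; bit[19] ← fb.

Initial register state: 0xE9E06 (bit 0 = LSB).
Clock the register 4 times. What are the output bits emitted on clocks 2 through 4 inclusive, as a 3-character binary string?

110

reg_0 = 0xE9E06
clock 1: out=0, reg = 0xF4F03
clock 2: out=1, reg = 0x7A781
clock 3: out=1, reg = 0x3D3C0
clock 4: out=0, reg = 0x9E9E0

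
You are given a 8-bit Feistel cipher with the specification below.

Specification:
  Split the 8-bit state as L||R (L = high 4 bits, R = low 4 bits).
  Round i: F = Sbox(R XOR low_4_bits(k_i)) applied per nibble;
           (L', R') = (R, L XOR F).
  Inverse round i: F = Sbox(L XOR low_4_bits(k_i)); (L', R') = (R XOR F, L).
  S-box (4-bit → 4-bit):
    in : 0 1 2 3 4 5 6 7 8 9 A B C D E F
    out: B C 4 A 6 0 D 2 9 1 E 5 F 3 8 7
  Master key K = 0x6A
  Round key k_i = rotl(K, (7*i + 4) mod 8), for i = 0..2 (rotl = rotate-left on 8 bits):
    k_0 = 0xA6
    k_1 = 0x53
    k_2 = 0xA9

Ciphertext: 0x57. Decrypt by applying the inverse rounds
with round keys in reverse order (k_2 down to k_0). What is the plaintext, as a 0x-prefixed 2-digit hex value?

s_0 = ciphertext = 0x57
s_1 = InvRound(s_0, k_2) = 0x85
s_2 = InvRound(s_1, k_1) = 0x08
s_3 = InvRound(s_2, k_0) = 0x50

0x50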